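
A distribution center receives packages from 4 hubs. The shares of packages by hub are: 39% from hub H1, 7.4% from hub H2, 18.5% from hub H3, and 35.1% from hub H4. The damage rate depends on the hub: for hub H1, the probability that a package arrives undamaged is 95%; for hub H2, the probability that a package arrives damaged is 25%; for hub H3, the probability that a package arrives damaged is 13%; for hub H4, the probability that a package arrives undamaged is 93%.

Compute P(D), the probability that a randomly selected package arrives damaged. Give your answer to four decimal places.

0.0866

P(D|H1) = 1 − 0.95 = 0.05.
P(D|H4) = 1 − 0.93 = 0.07.
Using total probability over the partition,
P(D) = P(D|H1)·P(H1) + P(D|H2)·P(H2) + P(D|H3)·P(H3) + P(D|H4)·P(H4)
      = 0.05·0.39 + 0.25·0.074 + 0.13·0.185 + 0.07·0.351
      = 0.0195 + 0.0185 + 0.02405 + 0.02457 = 0.08662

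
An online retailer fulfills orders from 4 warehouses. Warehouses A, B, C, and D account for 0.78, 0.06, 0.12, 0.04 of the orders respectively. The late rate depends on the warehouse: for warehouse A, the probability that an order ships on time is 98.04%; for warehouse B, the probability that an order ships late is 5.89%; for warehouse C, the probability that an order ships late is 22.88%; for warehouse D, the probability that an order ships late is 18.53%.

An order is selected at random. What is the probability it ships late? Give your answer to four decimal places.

P(L|A) = 1 − 0.9804 = 0.0196.
P(L) = P(L|A)·P(A) + P(L|B)·P(B) + P(L|C)·P(C) + P(L|D)·P(D)
      = 0.0196·0.78 + 0.0589·0.06 + 0.2288·0.12 + 0.1853·0.04
      = 0.015288 + 0.003534 + 0.027456 + 0.007412 = 0.05369

P(L) ≈ 0.0537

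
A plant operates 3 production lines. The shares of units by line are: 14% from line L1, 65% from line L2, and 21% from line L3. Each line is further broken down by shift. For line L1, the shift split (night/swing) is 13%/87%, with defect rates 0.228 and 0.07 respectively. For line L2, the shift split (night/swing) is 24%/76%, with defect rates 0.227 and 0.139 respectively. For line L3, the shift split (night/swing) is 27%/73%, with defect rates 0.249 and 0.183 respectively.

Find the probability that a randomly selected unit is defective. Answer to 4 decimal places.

P(D|L1) = 0.13·0.228 + 0.87·0.07 = 0.02964 + 0.0609 = 0.09054
P(D|L2) = 0.24·0.227 + 0.76·0.139 = 0.05448 + 0.10564 = 0.16012
P(D|L3) = 0.27·0.249 + 0.73·0.183 = 0.06723 + 0.13359 = 0.20082
Then overall,
P(D) = 0.14·0.09054 + 0.65·0.16012 + 0.21·0.20082
      = 0.0126756 + 0.104078 + 0.0421722 = 0.1589258

P(D) ≈ 0.1589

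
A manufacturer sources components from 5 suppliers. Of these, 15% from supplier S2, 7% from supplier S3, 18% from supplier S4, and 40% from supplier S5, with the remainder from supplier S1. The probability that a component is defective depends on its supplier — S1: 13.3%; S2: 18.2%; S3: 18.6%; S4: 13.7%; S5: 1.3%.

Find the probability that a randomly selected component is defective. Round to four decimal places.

0.0968

P(S1) = 1 − (0.15 + 0.07 + 0.18 + 0.4) = 0.2.
P(D) = P(D|S1)·P(S1) + P(D|S2)·P(S2) + P(D|S3)·P(S3) + P(D|S4)·P(S4) + P(D|S5)·P(S5)
      = 0.133·0.2 + 0.182·0.15 + 0.186·0.07 + 0.137·0.18 + 0.013·0.4
      = 0.0266 + 0.0273 + 0.01302 + 0.02466 + 0.0052 = 0.09678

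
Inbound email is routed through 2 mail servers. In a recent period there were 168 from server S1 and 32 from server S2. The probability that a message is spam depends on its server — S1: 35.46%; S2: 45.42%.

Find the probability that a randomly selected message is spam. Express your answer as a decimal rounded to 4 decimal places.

Total: 168 + 32 = 200.
P(S1) = 168/200 = 0.84. P(S2) = 32/200 = 0.16.
P(S) = P(S|S1)·P(S1) + P(S|S2)·P(S2)
      = 0.3546·0.84 + 0.4542·0.16
      = 0.297864 + 0.072672 = 0.370536

P(S) ≈ 0.3705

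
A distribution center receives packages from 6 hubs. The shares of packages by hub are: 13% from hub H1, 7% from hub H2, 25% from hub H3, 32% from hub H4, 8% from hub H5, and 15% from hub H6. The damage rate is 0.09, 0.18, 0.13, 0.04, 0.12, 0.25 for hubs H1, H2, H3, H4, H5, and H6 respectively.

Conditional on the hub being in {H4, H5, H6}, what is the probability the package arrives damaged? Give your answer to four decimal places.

0.1089

Let S = {H4, H5, H6}.
P(S) = 0.32 + 0.08 + 0.15 = 0.55.
P(D ∩ S) = 0.04·0.32 + 0.12·0.08 + 0.25·0.15 = 0.0128 + 0.0096 + 0.0375 = 0.0599.
P(D | S) = 0.0599 / 0.55 = 0.108909…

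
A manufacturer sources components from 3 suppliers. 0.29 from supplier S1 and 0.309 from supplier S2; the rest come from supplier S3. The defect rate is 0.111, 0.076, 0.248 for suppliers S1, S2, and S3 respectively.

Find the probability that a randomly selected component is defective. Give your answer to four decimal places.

P(S3) = 1 − (0.29 + 0.309) = 0.401.
P(D) = P(D|S1)·P(S1) + P(D|S2)·P(S2) + P(D|S3)·P(S3)
      = 0.111·0.29 + 0.076·0.309 + 0.248·0.401
      = 0.03219 + 0.023484 + 0.099448 = 0.155122

P(D) ≈ 0.1551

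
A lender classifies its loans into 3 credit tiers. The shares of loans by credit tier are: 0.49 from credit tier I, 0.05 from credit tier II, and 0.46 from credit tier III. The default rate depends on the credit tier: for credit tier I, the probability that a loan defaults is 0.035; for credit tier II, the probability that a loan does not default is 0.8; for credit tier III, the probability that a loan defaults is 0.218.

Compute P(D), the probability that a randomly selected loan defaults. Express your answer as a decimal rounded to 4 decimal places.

P(D|II) = 1 − 0.8 = 0.2.
P(D) = P(D|I)·P(I) + P(D|II)·P(II) + P(D|III)·P(III)
      = 0.035·0.49 + 0.2·0.05 + 0.218·0.46
      = 0.01715 + 0.01 + 0.10028 = 0.12743

0.1274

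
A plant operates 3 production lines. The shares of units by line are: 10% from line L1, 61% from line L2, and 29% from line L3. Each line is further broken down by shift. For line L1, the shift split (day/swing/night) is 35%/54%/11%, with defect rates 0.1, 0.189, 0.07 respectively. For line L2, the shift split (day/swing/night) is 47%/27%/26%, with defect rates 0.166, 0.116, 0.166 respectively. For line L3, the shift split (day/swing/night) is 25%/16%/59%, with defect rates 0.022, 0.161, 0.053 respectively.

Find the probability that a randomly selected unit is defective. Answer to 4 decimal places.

P(D) ≈ 0.1256

P(D|L1) = 0.35·0.1 + 0.54·0.189 + 0.11·0.07 = 0.035 + 0.10206 + 0.0077 = 0.14476
P(D|L2) = 0.47·0.166 + 0.27·0.116 + 0.26·0.166 = 0.07802 + 0.03132 + 0.04316 = 0.1525
P(D|L3) = 0.25·0.022 + 0.16·0.161 + 0.59·0.053 = 0.0055 + 0.02576 + 0.03127 = 0.06253
Then overall,
P(D) = 0.1·0.14476 + 0.61·0.1525 + 0.29·0.06253
      = 0.014476 + 0.093025 + 0.0181337 = 0.1256347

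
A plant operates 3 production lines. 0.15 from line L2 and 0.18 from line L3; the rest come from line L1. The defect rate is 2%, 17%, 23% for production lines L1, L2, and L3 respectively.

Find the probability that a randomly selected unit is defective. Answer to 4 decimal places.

P(L1) = 1 − (0.15 + 0.18) = 0.67.
P(D) = P(D|L1)·P(L1) + P(D|L2)·P(L2) + P(D|L3)·P(L3)
      = 0.02·0.67 + 0.17·0.15 + 0.23·0.18
      = 0.0134 + 0.0255 + 0.0414 = 0.0803

0.0803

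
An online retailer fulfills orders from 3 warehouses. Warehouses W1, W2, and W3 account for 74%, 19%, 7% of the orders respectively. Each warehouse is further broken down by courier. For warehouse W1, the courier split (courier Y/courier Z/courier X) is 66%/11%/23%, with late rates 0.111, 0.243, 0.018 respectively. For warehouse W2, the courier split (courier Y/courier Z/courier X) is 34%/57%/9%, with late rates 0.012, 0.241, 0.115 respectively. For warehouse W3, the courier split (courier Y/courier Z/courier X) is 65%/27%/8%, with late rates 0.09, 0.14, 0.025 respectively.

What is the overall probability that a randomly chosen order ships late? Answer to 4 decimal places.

P(L|W1) = 0.66·0.111 + 0.11·0.243 + 0.23·0.018 = 0.07326 + 0.02673 + 0.00414 = 0.10413
P(L|W2) = 0.34·0.012 + 0.57·0.241 + 0.09·0.115 = 0.00408 + 0.13737 + 0.01035 = 0.1518
P(L|W3) = 0.65·0.09 + 0.27·0.14 + 0.08·0.025 = 0.0585 + 0.0378 + 0.002 = 0.0983
By total probability over the outer partition,
P(L) = 0.74·0.10413 + 0.19·0.1518 + 0.07·0.0983
      = 0.0770562 + 0.028842 + 0.006881 = 0.1127792

P(L) ≈ 0.1128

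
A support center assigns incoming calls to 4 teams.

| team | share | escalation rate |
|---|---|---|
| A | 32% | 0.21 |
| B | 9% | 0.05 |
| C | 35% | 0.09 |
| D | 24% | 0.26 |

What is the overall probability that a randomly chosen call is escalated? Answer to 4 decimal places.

P(E) = P(E|A)·P(A) + P(E|B)·P(B) + P(E|C)·P(C) + P(E|D)·P(D)
      = 0.21·0.32 + 0.05·0.09 + 0.09·0.35 + 0.26·0.24
      = 0.0672 + 0.0045 + 0.0315 + 0.0624 = 0.1656

P(E) ≈ 0.1656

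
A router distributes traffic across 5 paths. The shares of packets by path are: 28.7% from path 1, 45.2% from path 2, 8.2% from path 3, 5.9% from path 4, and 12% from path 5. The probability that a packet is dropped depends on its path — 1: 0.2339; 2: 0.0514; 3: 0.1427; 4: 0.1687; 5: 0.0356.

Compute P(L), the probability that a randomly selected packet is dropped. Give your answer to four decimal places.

P(L) ≈ 0.1163

Summing over the partition,
P(L) = P(L|1)·P(1) + P(L|2)·P(2) + P(L|3)·P(3) + P(L|4)·P(4) + P(L|5)·P(5)
      = 0.2339·0.287 + 0.0514·0.452 + 0.1427·0.082 + 0.1687·0.059 + 0.0356·0.12
      = 0.0671293 + 0.0232328 + 0.0117014 + 0.0099533 + 0.004272 = 0.1162888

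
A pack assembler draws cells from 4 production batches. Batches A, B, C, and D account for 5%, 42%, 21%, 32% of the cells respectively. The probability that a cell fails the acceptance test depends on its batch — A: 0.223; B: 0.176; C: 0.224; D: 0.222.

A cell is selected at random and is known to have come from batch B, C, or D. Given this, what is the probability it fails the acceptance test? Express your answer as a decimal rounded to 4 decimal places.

P(F|S) ≈ 0.2021

Let S = {B, C, D}.
P(S) = 0.42 + 0.21 + 0.32 = 0.95.
P(F ∩ S) = 0.176·0.42 + 0.224·0.21 + 0.222·0.32 = 0.07392 + 0.04704 + 0.07104 = 0.192.
P(F | S) = 0.192 / 0.95 = 0.202105…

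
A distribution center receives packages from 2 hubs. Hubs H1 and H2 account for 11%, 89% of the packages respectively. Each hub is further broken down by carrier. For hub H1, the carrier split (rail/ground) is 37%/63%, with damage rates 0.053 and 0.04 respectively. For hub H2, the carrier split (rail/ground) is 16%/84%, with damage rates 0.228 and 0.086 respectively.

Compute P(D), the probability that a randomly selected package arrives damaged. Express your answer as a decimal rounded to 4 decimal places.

0.1017

P(D|H1) = 0.37·0.053 + 0.63·0.04 = 0.01961 + 0.0252 = 0.04481
P(D|H2) = 0.16·0.228 + 0.84·0.086 = 0.03648 + 0.07224 = 0.10872
Then overall,
P(D) = 0.11·0.04481 + 0.89·0.10872
      = 0.0049291 + 0.0967608 = 0.1016899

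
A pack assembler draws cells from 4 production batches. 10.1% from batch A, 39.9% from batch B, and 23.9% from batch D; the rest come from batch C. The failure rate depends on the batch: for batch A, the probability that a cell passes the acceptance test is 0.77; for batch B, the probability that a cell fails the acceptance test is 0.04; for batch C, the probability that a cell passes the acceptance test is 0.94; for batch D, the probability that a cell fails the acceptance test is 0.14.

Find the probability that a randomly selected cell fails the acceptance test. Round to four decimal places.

P(C) = 1 − (0.101 + 0.399 + 0.239) = 0.261.
P(F|A) = 1 − 0.77 = 0.23.
P(F|C) = 1 − 0.94 = 0.06.
P(F) = P(F|A)·P(A) + P(F|B)·P(B) + P(F|C)·P(C) + P(F|D)·P(D)
      = 0.23·0.101 + 0.04·0.399 + 0.06·0.261 + 0.14·0.239
      = 0.02323 + 0.01596 + 0.01566 + 0.03346 = 0.08831

0.0883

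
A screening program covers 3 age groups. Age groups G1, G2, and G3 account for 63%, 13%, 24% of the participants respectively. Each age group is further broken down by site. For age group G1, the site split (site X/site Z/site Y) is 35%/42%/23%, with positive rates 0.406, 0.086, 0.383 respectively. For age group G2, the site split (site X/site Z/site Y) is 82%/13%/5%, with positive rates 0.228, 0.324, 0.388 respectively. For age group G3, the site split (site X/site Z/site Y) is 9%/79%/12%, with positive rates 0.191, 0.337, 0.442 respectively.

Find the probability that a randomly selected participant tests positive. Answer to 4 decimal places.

P(T) ≈ 0.2808

P(T|G1) = 0.35·0.406 + 0.42·0.086 + 0.23·0.383 = 0.1421 + 0.03612 + 0.08809 = 0.26631
P(T|G2) = 0.82·0.228 + 0.13·0.324 + 0.05·0.388 = 0.18696 + 0.04212 + 0.0194 = 0.24848
P(T|G3) = 0.09·0.191 + 0.79·0.337 + 0.12·0.442 = 0.01719 + 0.26623 + 0.05304 = 0.33646
Then overall,
P(T) = 0.63·0.26631 + 0.13·0.24848 + 0.24·0.33646
      = 0.1677753 + 0.0323024 + 0.0807504 = 0.2808281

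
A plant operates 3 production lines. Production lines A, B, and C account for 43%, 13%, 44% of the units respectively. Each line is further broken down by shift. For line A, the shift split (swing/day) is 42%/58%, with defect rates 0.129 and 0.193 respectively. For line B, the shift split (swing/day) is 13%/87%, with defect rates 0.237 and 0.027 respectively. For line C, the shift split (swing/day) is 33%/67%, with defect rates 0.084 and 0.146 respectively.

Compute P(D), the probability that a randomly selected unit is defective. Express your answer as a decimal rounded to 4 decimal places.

P(D) ≈ 0.1337

P(D|A) = 0.42·0.129 + 0.58·0.193 = 0.05418 + 0.11194 = 0.16612
P(D|B) = 0.13·0.237 + 0.87·0.027 = 0.03081 + 0.02349 = 0.0543
P(D|C) = 0.33·0.084 + 0.67·0.146 = 0.02772 + 0.09782 = 0.12554
Then overall,
P(D) = 0.43·0.16612 + 0.13·0.0543 + 0.44·0.12554
      = 0.0714316 + 0.007059 + 0.0552376 = 0.1337282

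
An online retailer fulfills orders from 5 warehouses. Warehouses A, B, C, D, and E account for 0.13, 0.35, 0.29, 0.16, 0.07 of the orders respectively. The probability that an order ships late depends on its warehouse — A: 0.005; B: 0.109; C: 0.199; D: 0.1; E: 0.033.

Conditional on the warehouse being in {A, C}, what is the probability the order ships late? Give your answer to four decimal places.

Let S = {A, C}.
P(S) = 0.13 + 0.29 = 0.42.
P(L ∩ S) = 0.005·0.13 + 0.199·0.29 = 0.00065 + 0.05771 = 0.05836.
P(L | S) = 0.05836 / 0.42 = 0.138952…

P(L|S) ≈ 0.1390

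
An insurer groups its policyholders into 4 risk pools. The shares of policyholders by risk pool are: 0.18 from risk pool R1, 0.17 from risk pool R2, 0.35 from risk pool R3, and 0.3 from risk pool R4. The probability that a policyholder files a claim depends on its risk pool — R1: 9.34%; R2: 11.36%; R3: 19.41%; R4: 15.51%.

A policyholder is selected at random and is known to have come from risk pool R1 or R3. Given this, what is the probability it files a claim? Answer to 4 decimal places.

Let S = {R1, R3}.
P(S) = 0.18 + 0.35 = 0.53.
P(C ∩ S) = 0.0934·0.18 + 0.1941·0.35 = 0.016812 + 0.067935 = 0.084747.
P(C | S) = 0.084747 / 0.53 = 0.159900…

0.1599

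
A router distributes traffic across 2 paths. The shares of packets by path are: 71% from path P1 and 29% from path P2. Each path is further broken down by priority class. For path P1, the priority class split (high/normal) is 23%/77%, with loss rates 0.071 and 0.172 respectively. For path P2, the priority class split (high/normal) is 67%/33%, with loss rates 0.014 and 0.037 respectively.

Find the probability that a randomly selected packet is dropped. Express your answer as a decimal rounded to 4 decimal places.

P(L|P1) = 0.23·0.071 + 0.77·0.172 = 0.01633 + 0.13244 = 0.14877
P(L|P2) = 0.67·0.014 + 0.33·0.037 = 0.00938 + 0.01221 = 0.02159
By total probability over the outer partition,
P(L) = 0.71·0.14877 + 0.29·0.02159
      = 0.1056267 + 0.0062611 = 0.1118878

0.1119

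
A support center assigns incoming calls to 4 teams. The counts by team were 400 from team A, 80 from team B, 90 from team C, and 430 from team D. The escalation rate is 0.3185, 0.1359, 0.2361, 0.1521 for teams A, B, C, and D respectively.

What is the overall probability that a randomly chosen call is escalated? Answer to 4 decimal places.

Total: 400 + 80 + 90 + 430 = 1000.
P(A) = 400/1000 = 0.4. P(B) = 80/1000 = 0.08. P(C) = 90/1000 = 0.09. P(D) = 430/1000 = 0.43.
Summing over the partition,
P(E) = P(E|A)·P(A) + P(E|B)·P(B) + P(E|C)·P(C) + P(E|D)·P(D)
      = 0.3185·0.4 + 0.1359·0.08 + 0.2361·0.09 + 0.1521·0.43
      = 0.1274 + 0.010872 + 0.021249 + 0.065403 = 0.224924

0.2249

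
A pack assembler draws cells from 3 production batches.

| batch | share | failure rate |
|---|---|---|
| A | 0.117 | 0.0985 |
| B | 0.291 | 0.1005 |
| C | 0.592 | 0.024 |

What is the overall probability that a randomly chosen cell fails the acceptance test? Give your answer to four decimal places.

P(F) ≈ 0.0550

Summing over the partition,
P(F) = P(F|A)·P(A) + P(F|B)·P(B) + P(F|C)·P(C)
      = 0.0985·0.117 + 0.1005·0.291 + 0.024·0.592
      = 0.0115245 + 0.0292455 + 0.014208 = 0.054978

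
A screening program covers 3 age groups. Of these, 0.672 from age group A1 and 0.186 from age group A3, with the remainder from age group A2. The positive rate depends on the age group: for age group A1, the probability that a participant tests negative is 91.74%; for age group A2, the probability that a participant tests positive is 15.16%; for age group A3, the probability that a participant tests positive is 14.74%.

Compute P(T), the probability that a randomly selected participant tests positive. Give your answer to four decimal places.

0.1045

P(A2) = 1 − (0.672 + 0.186) = 0.142.
P(T|A1) = 1 − 0.9174 = 0.0826.
P(T) = P(T|A1)·P(A1) + P(T|A2)·P(A2) + P(T|A3)·P(A3)
      = 0.0826·0.672 + 0.1516·0.142 + 0.1474·0.186
      = 0.0555072 + 0.0215272 + 0.0274164 = 0.1044508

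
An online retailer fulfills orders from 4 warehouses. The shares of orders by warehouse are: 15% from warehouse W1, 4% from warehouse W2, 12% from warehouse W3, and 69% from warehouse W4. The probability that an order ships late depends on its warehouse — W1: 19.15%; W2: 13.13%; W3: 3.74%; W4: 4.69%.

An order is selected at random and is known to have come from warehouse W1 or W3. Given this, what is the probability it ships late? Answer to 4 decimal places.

Let S = {W1, W3}.
P(S) = 0.15 + 0.12 = 0.27.
P(L ∩ S) = 0.1915·0.15 + 0.0374·0.12 = 0.028725 + 0.004488 = 0.033213.
P(L | S) = 0.033213 / 0.27 = 0.123011…

0.1230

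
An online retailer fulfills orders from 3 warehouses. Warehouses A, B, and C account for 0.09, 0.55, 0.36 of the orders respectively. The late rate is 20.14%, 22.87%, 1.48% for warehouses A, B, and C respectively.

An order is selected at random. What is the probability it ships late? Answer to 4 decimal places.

P(L) ≈ 0.1492

Summing over the partition,
P(L) = P(L|A)·P(A) + P(L|B)·P(B) + P(L|C)·P(C)
      = 0.2014·0.09 + 0.2287·0.55 + 0.0148·0.36
      = 0.018126 + 0.125785 + 0.005328 = 0.149239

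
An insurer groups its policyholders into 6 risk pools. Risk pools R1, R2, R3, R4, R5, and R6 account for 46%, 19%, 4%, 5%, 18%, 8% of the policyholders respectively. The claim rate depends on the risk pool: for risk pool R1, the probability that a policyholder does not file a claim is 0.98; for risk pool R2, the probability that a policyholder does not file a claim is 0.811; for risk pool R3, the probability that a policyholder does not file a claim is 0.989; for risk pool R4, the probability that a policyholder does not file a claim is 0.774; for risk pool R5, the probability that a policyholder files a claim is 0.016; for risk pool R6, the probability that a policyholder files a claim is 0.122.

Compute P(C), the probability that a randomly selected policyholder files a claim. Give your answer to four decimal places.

P(C|R1) = 1 − 0.98 = 0.02.
P(C|R2) = 1 − 0.811 = 0.189.
P(C|R3) = 1 − 0.989 = 0.011.
P(C|R4) = 1 − 0.774 = 0.226.
P(C) = P(C|R1)·P(R1) + P(C|R2)·P(R2) + P(C|R3)·P(R3) + P(C|R4)·P(R4) + P(C|R5)·P(R5) + P(C|R6)·P(R6)
      = 0.02·0.46 + 0.189·0.19 + 0.011·0.04 + 0.226·0.05 + 0.016·0.18 + 0.122·0.08
      = 0.0092 + 0.03591 + 0.00044 + 0.0113 + 0.00288 + 0.00976 = 0.06949

P(C) ≈ 0.0695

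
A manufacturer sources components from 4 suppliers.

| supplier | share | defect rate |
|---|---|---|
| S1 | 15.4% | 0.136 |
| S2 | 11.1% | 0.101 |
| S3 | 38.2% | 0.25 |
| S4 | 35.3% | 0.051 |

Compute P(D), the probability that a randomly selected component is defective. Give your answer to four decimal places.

P(D) = P(D|S1)·P(S1) + P(D|S2)·P(S2) + P(D|S3)·P(S3) + P(D|S4)·P(S4)
      = 0.136·0.154 + 0.101·0.111 + 0.25·0.382 + 0.051·0.353
      = 0.020944 + 0.011211 + 0.0955 + 0.018003 = 0.145658

0.1457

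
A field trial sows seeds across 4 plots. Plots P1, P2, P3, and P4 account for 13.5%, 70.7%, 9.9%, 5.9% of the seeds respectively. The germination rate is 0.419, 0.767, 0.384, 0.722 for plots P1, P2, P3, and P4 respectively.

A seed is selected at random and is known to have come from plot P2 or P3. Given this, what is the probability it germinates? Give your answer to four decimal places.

P(G|S) ≈ 0.7200

Let S = {P2, P3}.
P(S) = 0.707 + 0.099 = 0.806.
P(G ∩ S) = 0.767·0.707 + 0.384·0.099 = 0.542269 + 0.038016 = 0.580285.
P(G | S) = 0.580285 / 0.806 = 0.719957…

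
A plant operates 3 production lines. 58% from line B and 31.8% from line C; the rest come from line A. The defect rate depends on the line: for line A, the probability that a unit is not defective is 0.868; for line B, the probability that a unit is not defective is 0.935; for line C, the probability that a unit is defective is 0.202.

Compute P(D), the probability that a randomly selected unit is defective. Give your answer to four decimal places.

P(D) ≈ 0.1154

P(A) = 1 − (0.58 + 0.318) = 0.102.
P(D|A) = 1 − 0.868 = 0.132.
P(D|B) = 1 − 0.935 = 0.065.
P(D) = P(D|A)·P(A) + P(D|B)·P(B) + P(D|C)·P(C)
      = 0.132·0.102 + 0.065·0.58 + 0.202·0.318
      = 0.013464 + 0.0377 + 0.064236 = 0.1154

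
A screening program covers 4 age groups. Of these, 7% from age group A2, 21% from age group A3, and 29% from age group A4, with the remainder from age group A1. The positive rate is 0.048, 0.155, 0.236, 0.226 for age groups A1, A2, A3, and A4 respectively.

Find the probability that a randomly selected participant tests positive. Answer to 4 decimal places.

P(T) ≈ 0.1466

P(A1) = 1 − (0.07 + 0.21 + 0.29) = 0.43.
P(T) = P(T|A1)·P(A1) + P(T|A2)·P(A2) + P(T|A3)·P(A3) + P(T|A4)·P(A4)
      = 0.048·0.43 + 0.155·0.07 + 0.236·0.21 + 0.226·0.29
      = 0.02064 + 0.01085 + 0.04956 + 0.06554 = 0.14659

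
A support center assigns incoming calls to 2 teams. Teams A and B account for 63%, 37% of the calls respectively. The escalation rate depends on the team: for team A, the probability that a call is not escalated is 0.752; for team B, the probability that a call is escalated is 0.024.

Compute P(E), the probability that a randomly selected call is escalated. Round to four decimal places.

P(E) ≈ 0.1651

P(E|A) = 1 − 0.752 = 0.248.
Using total probability over the partition,
P(E) = P(E|A)·P(A) + P(E|B)·P(B)
      = 0.248·0.63 + 0.024·0.37
      = 0.15624 + 0.00888 = 0.16512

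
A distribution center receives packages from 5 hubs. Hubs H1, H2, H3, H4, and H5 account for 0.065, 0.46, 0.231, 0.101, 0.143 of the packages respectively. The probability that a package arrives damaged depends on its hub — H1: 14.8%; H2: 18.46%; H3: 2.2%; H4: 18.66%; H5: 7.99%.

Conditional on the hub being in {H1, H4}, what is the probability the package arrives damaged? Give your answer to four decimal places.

Let S = {H1, H4}.
P(S) = 0.065 + 0.101 = 0.166.
P(D ∩ S) = 0.148·0.065 + 0.1866·0.101 = 0.00962 + 0.0188466 = 0.0284666.
P(D | S) = 0.0284666 / 0.166 = 0.171486…

0.1715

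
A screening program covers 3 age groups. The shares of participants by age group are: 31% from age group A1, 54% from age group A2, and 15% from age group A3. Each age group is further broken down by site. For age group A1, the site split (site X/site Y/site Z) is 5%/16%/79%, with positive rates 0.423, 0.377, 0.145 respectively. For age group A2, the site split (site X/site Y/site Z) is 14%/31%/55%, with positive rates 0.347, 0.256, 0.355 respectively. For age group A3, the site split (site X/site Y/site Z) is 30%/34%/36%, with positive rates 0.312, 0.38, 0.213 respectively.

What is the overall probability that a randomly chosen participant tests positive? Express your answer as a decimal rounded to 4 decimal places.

0.2802

P(T|A1) = 0.05·0.423 + 0.16·0.377 + 0.79·0.145 = 0.02115 + 0.06032 + 0.11455 = 0.19602
P(T|A2) = 0.14·0.347 + 0.31·0.256 + 0.55·0.355 = 0.04858 + 0.07936 + 0.19525 = 0.32319
P(T|A3) = 0.3·0.312 + 0.34·0.38 + 0.36·0.213 = 0.0936 + 0.1292 + 0.07668 = 0.29948
By total probability over the outer partition,
P(T) = 0.31·0.19602 + 0.54·0.32319 + 0.15·0.29948
      = 0.0607662 + 0.1745226 + 0.044922 = 0.2802108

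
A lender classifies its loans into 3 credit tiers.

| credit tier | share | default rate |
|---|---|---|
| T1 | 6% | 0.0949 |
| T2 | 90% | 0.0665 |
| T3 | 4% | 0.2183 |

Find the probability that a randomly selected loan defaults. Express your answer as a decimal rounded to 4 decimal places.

By the law of total probability,
P(D) = P(D|T1)·P(T1) + P(D|T2)·P(T2) + P(D|T3)·P(T3)
      = 0.0949·0.06 + 0.0665·0.9 + 0.2183·0.04
      = 0.005694 + 0.05985 + 0.008732 = 0.074276

P(D) ≈ 0.0743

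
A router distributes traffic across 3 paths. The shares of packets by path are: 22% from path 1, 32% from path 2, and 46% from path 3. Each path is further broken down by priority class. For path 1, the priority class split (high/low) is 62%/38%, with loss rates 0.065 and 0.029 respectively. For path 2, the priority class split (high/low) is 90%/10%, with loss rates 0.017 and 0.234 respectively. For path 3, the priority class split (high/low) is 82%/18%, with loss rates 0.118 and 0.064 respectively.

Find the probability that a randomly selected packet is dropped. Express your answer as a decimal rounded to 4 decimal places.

P(L|1) = 0.62·0.065 + 0.38·0.029 = 0.0403 + 0.01102 = 0.05132
P(L|2) = 0.9·0.017 + 0.1·0.234 = 0.0153 + 0.0234 = 0.0387
P(L|3) = 0.82·0.118 + 0.18·0.064 = 0.09676 + 0.01152 = 0.10828
By total probability over the outer partition,
P(L) = 0.22·0.05132 + 0.32·0.0387 + 0.46·0.10828
      = 0.0112904 + 0.012384 + 0.0498088 = 0.0734832

P(L) ≈ 0.0735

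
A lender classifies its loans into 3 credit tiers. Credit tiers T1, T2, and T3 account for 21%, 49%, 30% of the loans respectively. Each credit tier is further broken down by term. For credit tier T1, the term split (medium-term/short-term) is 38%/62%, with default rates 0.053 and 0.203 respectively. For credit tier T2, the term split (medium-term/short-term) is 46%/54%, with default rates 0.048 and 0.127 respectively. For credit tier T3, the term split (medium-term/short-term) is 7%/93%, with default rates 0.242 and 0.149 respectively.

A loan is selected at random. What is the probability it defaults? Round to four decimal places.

P(D|T1) = 0.38·0.053 + 0.62·0.203 = 0.02014 + 0.12586 = 0.146
P(D|T2) = 0.46·0.048 + 0.54·0.127 = 0.02208 + 0.06858 = 0.09066
P(D|T3) = 0.07·0.242 + 0.93·0.149 = 0.01694 + 0.13857 = 0.15551
Then overall,
P(D) = 0.21·0.146 + 0.49·0.09066 + 0.3·0.15551
      = 0.03066 + 0.0444234 + 0.046653 = 0.1217364

0.1217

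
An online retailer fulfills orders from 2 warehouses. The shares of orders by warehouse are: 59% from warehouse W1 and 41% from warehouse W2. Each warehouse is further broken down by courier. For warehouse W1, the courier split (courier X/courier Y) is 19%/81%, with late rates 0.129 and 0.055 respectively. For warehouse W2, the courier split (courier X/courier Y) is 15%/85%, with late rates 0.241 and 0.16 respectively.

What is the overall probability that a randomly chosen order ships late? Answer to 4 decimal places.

P(L) ≈ 0.1113

P(L|W1) = 0.19·0.129 + 0.81·0.055 = 0.02451 + 0.04455 = 0.06906
P(L|W2) = 0.15·0.241 + 0.85·0.16 = 0.03615 + 0.136 = 0.17215
Then overall,
P(L) = 0.59·0.06906 + 0.41·0.17215
      = 0.0407454 + 0.0705815 = 0.1113269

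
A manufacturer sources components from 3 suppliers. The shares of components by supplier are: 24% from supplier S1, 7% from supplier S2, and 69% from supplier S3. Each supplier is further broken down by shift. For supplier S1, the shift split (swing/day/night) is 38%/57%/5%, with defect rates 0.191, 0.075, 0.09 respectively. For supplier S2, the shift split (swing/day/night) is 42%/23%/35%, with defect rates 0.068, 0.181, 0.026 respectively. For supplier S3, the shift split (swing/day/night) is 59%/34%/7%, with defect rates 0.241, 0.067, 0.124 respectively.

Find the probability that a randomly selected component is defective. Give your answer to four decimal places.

P(D|S1) = 0.38·0.191 + 0.57·0.075 + 0.05·0.09 = 0.07258 + 0.04275 + 0.0045 = 0.11983
P(D|S2) = 0.42·0.068 + 0.23·0.181 + 0.35·0.026 = 0.02856 + 0.04163 + 0.0091 = 0.07929
P(D|S3) = 0.59·0.241 + 0.34·0.067 + 0.07·0.124 = 0.14219 + 0.02278 + 0.00868 = 0.17365
By total probability over the outer partition,
P(D) = 0.24·0.11983 + 0.07·0.07929 + 0.69·0.17365
      = 0.0287592 + 0.0055503 + 0.1198185 = 0.154128

0.1541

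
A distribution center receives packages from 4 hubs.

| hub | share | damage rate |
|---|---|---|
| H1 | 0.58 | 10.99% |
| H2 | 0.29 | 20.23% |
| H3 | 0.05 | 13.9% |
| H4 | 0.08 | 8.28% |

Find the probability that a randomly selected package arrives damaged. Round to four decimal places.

P(D) = P(D|H1)·P(H1) + P(D|H2)·P(H2) + P(D|H3)·P(H3) + P(D|H4)·P(H4)
      = 0.1099·0.58 + 0.2023·0.29 + 0.139·0.05 + 0.0828·0.08
      = 0.063742 + 0.058667 + 0.00695 + 0.006624 = 0.135983

0.1360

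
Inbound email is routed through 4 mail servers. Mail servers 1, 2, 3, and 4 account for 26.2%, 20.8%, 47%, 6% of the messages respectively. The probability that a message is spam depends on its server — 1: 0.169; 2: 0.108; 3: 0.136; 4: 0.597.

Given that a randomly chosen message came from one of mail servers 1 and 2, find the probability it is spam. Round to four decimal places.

Let J = {1, 2}.
P(J) = 0.262 + 0.208 = 0.47.
P(S ∩ J) = 0.169·0.262 + 0.108·0.208 = 0.044278 + 0.022464 = 0.066742.
P(S | J) = 0.066742 / 0.47 = 0.142004…

0.1420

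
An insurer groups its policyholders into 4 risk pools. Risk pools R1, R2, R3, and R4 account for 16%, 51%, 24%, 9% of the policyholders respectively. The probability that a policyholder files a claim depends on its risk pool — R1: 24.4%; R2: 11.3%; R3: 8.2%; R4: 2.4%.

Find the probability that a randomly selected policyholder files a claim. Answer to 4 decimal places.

Using total probability over the partition,
P(C) = P(C|R1)·P(R1) + P(C|R2)·P(R2) + P(C|R3)·P(R3) + P(C|R4)·P(R4)
      = 0.244·0.16 + 0.113·0.51 + 0.082·0.24 + 0.024·0.09
      = 0.03904 + 0.05763 + 0.01968 + 0.00216 = 0.11851

0.1185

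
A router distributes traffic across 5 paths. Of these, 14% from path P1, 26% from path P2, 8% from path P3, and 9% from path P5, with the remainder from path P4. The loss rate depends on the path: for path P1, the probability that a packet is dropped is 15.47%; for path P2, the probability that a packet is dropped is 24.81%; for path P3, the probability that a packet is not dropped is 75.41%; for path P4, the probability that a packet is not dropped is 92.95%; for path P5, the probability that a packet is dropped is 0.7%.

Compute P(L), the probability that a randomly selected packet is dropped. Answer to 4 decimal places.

0.1368

P(P4) = 1 − (0.14 + 0.26 + 0.08 + 0.09) = 0.43.
P(L|P3) = 1 − 0.7541 = 0.2459.
P(L|P4) = 1 − 0.9295 = 0.0705.
Using total probability over the partition,
P(L) = P(L|P1)·P(P1) + P(L|P2)·P(P2) + P(L|P3)·P(P3) + P(L|P4)·P(P4) + P(L|P5)·P(P5)
      = 0.1547·0.14 + 0.2481·0.26 + 0.2459·0.08 + 0.0705·0.43 + 0.007·0.09
      = 0.021658 + 0.064506 + 0.019672 + 0.030315 + 0.00063 = 0.136781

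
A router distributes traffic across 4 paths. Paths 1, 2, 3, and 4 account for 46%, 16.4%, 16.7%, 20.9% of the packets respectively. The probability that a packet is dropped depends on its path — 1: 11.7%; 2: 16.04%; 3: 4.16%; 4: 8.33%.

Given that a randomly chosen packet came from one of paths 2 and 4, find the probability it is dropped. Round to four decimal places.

P(L|S) ≈ 0.1172

Let S = {2, 4}.
P(S) = 0.164 + 0.209 = 0.373.
P(L ∩ S) = 0.1604·0.164 + 0.0833·0.209 = 0.0263056 + 0.0174097 = 0.0437153.
P(L | S) = 0.0437153 / 0.373 = 0.117199…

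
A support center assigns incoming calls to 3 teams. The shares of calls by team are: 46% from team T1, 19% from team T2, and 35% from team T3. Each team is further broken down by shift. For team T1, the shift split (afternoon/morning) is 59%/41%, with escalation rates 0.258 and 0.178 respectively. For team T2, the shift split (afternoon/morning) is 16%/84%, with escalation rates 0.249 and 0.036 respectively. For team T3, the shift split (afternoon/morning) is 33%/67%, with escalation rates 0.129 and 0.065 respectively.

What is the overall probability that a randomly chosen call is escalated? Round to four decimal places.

P(E|T1) = 0.59·0.258 + 0.41·0.178 = 0.15222 + 0.07298 = 0.2252
P(E|T2) = 0.16·0.249 + 0.84·0.036 = 0.03984 + 0.03024 = 0.07008
P(E|T3) = 0.33·0.129 + 0.67·0.065 = 0.04257 + 0.04355 = 0.08612
Then overall,
P(E) = 0.46·0.2252 + 0.19·0.07008 + 0.35·0.08612
      = 0.103592 + 0.0133152 + 0.030142 = 0.1470492

0.1470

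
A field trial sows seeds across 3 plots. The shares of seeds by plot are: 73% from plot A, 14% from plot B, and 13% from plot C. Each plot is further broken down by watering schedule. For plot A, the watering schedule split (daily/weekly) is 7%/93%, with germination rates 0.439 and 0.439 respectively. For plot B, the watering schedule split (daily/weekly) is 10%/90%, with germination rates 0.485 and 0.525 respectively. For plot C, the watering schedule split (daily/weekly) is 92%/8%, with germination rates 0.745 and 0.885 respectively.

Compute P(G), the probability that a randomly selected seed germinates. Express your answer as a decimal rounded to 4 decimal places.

P(G|A) = 0.07·0.439 + 0.93·0.439 = 0.03073 + 0.40827 = 0.439
P(G|B) = 0.1·0.485 + 0.9·0.525 = 0.0485 + 0.4725 = 0.521
P(G|C) = 0.92·0.745 + 0.08·0.885 = 0.6854 + 0.0708 = 0.7562
Then overall,
P(G) = 0.73·0.439 + 0.14·0.521 + 0.13·0.7562
      = 0.32047 + 0.07294 + 0.098306 = 0.491716

P(G) ≈ 0.4917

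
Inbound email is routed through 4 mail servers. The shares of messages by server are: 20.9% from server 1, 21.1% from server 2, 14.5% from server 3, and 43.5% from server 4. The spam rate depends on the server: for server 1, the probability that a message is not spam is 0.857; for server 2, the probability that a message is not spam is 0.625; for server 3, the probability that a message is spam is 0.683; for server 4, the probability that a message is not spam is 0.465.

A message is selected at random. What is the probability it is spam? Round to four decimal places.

P(S|1) = 1 − 0.857 = 0.143.
P(S|2) = 1 − 0.625 = 0.375.
P(S|4) = 1 − 0.465 = 0.535.
P(S) = P(S|1)·P(1) + P(S|2)·P(2) + P(S|3)·P(3) + P(S|4)·P(4)
      = 0.143·0.209 + 0.375·0.211 + 0.683·0.145 + 0.535·0.435
      = 0.029887 + 0.079125 + 0.099035 + 0.232725 = 0.440772

0.4408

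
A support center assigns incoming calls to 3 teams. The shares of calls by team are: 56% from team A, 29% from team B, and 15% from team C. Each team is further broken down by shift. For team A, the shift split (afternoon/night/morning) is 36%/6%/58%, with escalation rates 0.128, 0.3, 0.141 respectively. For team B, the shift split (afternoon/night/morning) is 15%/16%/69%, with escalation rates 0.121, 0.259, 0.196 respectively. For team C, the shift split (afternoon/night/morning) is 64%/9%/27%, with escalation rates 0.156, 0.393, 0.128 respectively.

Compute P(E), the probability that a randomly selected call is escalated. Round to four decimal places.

P(E) ≈ 0.1636

P(E|A) = 0.36·0.128 + 0.06·0.3 + 0.58·0.141 = 0.04608 + 0.018 + 0.08178 = 0.14586
P(E|B) = 0.15·0.121 + 0.16·0.259 + 0.69·0.196 = 0.01815 + 0.04144 + 0.13524 = 0.19483
P(E|C) = 0.64·0.156 + 0.09·0.393 + 0.27·0.128 = 0.09984 + 0.03537 + 0.03456 = 0.16977
By total probability over the outer partition,
P(E) = 0.56·0.14586 + 0.29·0.19483 + 0.15·0.16977
      = 0.0816816 + 0.0565007 + 0.0254655 = 0.1636478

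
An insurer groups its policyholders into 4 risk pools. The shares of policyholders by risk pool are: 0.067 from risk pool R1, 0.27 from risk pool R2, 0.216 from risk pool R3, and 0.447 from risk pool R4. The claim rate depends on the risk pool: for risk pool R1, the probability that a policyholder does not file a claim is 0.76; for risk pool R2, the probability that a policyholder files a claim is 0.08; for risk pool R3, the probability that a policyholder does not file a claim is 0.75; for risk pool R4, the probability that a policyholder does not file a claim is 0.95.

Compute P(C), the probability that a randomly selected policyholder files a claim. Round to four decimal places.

0.1140

P(C|R1) = 1 − 0.76 = 0.24.
P(C|R3) = 1 − 0.75 = 0.25.
P(C|R4) = 1 − 0.95 = 0.05.
Using total probability over the partition,
P(C) = P(C|R1)·P(R1) + P(C|R2)·P(R2) + P(C|R3)·P(R3) + P(C|R4)·P(R4)
      = 0.24·0.067 + 0.08·0.27 + 0.25·0.216 + 0.05·0.447
      = 0.01608 + 0.0216 + 0.054 + 0.02235 = 0.11403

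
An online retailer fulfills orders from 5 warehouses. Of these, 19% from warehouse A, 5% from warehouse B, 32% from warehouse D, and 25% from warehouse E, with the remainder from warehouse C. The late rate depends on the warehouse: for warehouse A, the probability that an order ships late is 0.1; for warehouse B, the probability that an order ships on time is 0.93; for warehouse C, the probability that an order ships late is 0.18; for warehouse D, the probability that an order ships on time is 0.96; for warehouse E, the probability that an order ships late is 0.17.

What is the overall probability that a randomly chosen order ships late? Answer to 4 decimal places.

P(L) ≈ 0.1120

P(C) = 1 − (0.19 + 0.05 + 0.32 + 0.25) = 0.19.
P(L|B) = 1 − 0.93 = 0.07.
P(L|D) = 1 − 0.96 = 0.04.
P(L) = P(L|A)·P(A) + P(L|B)·P(B) + P(L|C)·P(C) + P(L|D)·P(D) + P(L|E)·P(E)
      = 0.1·0.19 + 0.07·0.05 + 0.18·0.19 + 0.04·0.32 + 0.17·0.25
      = 0.019 + 0.0035 + 0.0342 + 0.0128 + 0.0425 = 0.112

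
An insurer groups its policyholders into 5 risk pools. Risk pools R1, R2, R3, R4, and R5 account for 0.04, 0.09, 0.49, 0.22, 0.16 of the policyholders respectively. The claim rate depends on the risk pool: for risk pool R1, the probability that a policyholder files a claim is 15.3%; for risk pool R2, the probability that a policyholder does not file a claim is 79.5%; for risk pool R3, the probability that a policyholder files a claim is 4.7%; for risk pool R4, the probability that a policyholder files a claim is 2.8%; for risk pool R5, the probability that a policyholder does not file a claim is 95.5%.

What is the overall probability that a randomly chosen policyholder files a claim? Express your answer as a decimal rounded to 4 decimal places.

P(C|R2) = 1 − 0.795 = 0.205.
P(C|R5) = 1 − 0.955 = 0.045.
P(C) = P(C|R1)·P(R1) + P(C|R2)·P(R2) + P(C|R3)·P(R3) + P(C|R4)·P(R4) + P(C|R5)·P(R5)
      = 0.153·0.04 + 0.205·0.09 + 0.047·0.49 + 0.028·0.22 + 0.045·0.16
      = 0.00612 + 0.01845 + 0.02303 + 0.00616 + 0.0072 = 0.06096

0.0610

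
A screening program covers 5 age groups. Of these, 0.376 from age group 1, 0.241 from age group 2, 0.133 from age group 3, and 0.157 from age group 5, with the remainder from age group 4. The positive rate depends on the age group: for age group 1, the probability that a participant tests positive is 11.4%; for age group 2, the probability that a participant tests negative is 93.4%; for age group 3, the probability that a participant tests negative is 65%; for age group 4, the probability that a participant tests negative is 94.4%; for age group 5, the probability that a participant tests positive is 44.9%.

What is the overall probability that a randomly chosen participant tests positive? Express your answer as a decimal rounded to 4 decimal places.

P(4) = 1 − (0.376 + 0.241 + 0.133 + 0.157) = 0.093.
P(T|2) = 1 − 0.934 = 0.066.
P(T|3) = 1 − 0.65 = 0.35.
P(T|4) = 1 − 0.944 = 0.056.
P(T) = P(T|1)·P(1) + P(T|2)·P(2) + P(T|3)·P(3) + P(T|4)·P(4) + P(T|5)·P(5)
      = 0.114·0.376 + 0.066·0.241 + 0.35·0.133 + 0.056·0.093 + 0.449·0.157
      = 0.042864 + 0.015906 + 0.04655 + 0.005208 + 0.070493 = 0.181021

0.1810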